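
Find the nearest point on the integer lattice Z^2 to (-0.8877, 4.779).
(-1, 5)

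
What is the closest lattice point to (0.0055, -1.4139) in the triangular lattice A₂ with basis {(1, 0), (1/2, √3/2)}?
(0, -1.732)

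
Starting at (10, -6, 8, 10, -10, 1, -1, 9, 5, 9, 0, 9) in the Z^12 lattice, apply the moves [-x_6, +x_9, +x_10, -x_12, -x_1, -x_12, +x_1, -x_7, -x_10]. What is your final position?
(10, -6, 8, 10, -10, 0, -2, 9, 6, 9, 0, 7)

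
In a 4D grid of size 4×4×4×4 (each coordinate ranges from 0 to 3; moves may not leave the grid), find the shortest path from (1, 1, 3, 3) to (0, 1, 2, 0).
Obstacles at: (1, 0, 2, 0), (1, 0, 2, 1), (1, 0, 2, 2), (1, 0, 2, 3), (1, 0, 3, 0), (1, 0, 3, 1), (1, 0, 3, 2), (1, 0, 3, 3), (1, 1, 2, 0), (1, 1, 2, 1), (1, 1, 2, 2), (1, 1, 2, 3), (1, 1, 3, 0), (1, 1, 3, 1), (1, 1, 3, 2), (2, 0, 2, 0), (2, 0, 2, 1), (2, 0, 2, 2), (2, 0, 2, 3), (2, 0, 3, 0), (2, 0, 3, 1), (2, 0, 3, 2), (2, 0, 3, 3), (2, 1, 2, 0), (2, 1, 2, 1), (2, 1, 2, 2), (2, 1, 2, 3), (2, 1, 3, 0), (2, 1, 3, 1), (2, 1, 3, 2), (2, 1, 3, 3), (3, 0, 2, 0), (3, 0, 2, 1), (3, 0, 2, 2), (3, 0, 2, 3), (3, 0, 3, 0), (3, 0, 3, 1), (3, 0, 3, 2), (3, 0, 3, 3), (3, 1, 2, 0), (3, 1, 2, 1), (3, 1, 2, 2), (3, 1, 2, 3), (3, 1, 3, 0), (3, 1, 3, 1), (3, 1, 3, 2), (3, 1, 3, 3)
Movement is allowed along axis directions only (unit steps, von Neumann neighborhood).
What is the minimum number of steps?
5
(one shortest path: (1, 1, 3, 3) → (0, 1, 3, 3) → (0, 1, 2, 3) → (0, 1, 2, 2) → (0, 1, 2, 1) → (0, 1, 2, 0))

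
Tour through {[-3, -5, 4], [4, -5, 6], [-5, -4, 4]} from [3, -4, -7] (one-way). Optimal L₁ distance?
27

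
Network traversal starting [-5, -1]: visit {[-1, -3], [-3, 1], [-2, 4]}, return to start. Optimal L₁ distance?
22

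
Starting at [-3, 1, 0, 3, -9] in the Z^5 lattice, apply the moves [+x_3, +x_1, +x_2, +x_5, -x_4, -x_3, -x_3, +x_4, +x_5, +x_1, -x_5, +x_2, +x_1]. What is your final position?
(0, 3, -1, 3, -8)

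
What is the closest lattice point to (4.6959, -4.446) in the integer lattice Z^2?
(5, -4)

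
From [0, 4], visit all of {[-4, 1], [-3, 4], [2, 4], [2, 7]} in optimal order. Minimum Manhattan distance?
17
(one optimal route: (0, 4) → (2, 4) → (2, 7) → (-3, 4) → (-4, 1))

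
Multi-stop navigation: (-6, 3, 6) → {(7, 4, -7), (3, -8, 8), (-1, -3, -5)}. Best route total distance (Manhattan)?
61
(one optimal route: (-6, 3, 6) → (3, -8, 8) → (-1, -3, -5) → (7, 4, -7))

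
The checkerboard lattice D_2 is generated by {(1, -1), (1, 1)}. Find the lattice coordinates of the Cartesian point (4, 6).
-b₁ + 5b₂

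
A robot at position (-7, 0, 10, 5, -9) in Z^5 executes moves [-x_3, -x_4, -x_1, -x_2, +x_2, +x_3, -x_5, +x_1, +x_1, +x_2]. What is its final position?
(-6, 1, 10, 4, -10)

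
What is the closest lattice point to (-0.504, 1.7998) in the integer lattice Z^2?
(-1, 2)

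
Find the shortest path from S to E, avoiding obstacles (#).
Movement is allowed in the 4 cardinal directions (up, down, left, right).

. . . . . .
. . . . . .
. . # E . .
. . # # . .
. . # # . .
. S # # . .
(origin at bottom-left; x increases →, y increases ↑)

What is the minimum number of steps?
7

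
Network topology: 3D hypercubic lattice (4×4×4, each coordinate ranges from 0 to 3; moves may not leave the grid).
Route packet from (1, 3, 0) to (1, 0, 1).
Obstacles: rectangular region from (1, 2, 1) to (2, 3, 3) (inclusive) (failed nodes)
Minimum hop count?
4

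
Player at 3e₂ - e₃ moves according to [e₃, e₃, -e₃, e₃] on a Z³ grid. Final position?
(0, 3, 1)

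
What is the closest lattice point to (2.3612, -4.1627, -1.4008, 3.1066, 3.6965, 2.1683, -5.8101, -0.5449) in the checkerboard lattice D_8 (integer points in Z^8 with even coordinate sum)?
(2, -4, -1, 3, 4, 2, -6, 0)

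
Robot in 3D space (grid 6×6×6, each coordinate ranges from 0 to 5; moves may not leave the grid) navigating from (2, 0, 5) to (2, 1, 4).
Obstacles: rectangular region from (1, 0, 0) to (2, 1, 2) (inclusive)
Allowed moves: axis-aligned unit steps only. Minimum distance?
2
(one shortest path: (2, 0, 5) → (2, 1, 5) → (2, 1, 4))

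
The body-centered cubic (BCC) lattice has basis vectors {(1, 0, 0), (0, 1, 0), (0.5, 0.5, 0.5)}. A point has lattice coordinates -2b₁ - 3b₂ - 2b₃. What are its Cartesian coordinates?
(-3, -4, -1)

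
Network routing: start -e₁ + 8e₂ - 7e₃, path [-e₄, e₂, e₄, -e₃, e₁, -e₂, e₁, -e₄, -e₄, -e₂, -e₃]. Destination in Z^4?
(1, 7, -9, -2)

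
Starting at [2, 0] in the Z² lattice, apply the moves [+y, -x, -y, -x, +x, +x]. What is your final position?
(2, 0)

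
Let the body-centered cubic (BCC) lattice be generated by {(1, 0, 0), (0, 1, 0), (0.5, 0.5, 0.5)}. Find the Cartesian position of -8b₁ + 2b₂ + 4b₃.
(-6, 4, 2)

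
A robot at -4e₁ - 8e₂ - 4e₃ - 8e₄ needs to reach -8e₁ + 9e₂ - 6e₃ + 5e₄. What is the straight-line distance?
21.8632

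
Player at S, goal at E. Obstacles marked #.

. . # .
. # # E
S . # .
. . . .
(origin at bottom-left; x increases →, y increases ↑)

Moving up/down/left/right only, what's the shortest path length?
6
(one shortest path: (0, 1) → (1, 1) → (1, 0) → (2, 0) → (3, 0) → (3, 1) → (3, 2))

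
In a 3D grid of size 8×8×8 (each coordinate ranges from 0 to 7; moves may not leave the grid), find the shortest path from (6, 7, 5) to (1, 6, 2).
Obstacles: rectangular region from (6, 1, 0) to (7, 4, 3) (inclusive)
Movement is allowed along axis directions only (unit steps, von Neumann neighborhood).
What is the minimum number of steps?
9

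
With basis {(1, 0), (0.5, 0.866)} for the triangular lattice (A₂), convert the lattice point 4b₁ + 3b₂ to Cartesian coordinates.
(5.5, 2.598)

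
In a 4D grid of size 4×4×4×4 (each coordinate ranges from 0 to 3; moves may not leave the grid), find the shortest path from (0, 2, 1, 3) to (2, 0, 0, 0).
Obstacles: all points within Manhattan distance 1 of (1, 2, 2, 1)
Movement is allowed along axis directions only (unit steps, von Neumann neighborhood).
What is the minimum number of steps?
8
(one shortest path: (0, 2, 1, 3) → (1, 2, 1, 3) → (2, 2, 1, 3) → (2, 1, 1, 3) → (2, 0, 1, 3) → (2, 0, 0, 3) → (2, 0, 0, 2) → (2, 0, 0, 1) → (2, 0, 0, 0))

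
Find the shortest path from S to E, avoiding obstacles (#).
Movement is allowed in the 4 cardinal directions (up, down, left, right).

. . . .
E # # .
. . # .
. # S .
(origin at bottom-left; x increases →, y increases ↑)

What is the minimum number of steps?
8
(one shortest path: (2, 0) → (3, 0) → (3, 1) → (3, 2) → (3, 3) → (2, 3) → (1, 3) → (0, 3) → (0, 2))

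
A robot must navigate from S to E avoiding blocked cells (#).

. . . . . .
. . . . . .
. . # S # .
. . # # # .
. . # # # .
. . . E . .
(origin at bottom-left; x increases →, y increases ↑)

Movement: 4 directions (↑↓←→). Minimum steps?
9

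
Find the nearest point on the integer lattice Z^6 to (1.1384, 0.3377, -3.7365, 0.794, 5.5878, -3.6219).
(1, 0, -4, 1, 6, -4)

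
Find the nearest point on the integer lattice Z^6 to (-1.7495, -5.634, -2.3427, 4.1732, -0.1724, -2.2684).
(-2, -6, -2, 4, 0, -2)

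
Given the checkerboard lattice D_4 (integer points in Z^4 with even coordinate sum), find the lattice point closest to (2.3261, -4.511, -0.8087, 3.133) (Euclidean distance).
(2, -4, -1, 3)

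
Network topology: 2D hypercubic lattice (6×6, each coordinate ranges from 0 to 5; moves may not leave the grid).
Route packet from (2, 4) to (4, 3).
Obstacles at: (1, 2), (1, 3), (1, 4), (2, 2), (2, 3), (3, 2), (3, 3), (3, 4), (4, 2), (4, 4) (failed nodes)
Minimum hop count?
7
(one shortest path: (2, 4) → (2, 5) → (3, 5) → (4, 5) → (5, 5) → (5, 4) → (5, 3) → (4, 3))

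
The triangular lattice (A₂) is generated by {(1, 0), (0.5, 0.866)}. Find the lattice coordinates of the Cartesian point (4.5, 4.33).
2b₁ + 5b₂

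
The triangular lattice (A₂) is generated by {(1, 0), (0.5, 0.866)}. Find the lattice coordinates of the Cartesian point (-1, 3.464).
-3b₁ + 4b₂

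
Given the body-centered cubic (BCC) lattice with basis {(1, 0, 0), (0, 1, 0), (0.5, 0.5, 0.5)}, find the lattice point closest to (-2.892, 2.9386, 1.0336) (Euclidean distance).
(-3, 3, 1)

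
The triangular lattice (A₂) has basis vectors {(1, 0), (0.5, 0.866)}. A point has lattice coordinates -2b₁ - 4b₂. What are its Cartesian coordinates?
(-4, -3.464)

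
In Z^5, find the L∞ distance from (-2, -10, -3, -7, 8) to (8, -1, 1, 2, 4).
10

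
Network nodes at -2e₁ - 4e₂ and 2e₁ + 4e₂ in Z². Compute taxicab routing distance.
12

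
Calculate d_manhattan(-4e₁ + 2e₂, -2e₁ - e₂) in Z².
5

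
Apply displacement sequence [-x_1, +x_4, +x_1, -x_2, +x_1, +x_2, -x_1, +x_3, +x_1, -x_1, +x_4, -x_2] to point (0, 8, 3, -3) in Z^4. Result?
(0, 7, 4, -1)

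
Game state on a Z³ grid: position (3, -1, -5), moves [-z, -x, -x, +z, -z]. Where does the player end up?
(1, -1, -6)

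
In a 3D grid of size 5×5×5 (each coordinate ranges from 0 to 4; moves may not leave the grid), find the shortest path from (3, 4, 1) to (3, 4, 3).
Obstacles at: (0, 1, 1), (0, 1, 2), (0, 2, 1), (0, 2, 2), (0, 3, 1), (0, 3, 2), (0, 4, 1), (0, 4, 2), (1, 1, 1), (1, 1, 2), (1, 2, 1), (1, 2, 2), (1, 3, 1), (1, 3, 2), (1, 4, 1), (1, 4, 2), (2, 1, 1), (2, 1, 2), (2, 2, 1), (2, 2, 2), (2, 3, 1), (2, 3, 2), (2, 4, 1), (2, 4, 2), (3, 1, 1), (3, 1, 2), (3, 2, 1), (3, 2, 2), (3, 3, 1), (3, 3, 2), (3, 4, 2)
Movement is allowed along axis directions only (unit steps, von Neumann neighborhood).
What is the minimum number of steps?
4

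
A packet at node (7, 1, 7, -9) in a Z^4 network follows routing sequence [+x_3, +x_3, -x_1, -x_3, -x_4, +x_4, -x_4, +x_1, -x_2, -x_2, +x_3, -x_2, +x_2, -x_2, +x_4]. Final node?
(7, -2, 9, -9)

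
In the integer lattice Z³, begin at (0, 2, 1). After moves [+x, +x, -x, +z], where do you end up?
(1, 2, 2)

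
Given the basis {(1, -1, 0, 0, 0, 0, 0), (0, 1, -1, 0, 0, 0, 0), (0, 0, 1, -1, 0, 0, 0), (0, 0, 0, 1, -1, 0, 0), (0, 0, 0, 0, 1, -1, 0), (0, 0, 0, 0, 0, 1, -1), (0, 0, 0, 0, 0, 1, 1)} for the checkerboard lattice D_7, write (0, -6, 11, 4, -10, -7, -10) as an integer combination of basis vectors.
-6b₂ + 5b₃ + 9b₄ - b₅ + b₆ - 9b₇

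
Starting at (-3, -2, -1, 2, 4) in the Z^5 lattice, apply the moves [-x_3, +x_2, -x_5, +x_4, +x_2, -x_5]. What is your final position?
(-3, 0, -2, 3, 2)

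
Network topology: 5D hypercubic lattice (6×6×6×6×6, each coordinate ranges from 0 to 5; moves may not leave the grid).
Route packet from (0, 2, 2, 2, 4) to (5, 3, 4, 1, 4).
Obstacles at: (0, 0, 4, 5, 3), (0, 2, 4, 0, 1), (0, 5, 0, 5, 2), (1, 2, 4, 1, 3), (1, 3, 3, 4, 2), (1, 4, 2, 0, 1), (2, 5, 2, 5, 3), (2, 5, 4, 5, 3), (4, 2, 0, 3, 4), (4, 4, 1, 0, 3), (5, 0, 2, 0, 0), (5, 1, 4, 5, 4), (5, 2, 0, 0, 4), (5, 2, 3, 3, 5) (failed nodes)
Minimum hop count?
9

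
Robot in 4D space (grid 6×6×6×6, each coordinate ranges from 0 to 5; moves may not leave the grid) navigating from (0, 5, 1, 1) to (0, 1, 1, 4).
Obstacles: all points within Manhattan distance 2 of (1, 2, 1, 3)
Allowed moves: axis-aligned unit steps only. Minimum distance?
9
(one shortest path: (0, 5, 1, 1) → (0, 4, 1, 1) → (0, 3, 1, 1) → (0, 2, 1, 1) → (0, 1, 1, 1) → (0, 0, 1, 1) → (0, 0, 1, 2) → (0, 0, 1, 3) → (0, 0, 1, 4) → (0, 1, 1, 4))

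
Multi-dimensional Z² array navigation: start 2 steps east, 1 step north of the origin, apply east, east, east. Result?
(5, 1)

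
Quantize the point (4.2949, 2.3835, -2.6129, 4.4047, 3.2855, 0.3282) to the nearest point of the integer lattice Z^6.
(4, 2, -3, 4, 3, 0)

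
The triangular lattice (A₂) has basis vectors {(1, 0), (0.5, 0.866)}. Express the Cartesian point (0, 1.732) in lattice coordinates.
-b₁ + 2b₂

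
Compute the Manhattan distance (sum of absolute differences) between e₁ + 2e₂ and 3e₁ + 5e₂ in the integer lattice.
5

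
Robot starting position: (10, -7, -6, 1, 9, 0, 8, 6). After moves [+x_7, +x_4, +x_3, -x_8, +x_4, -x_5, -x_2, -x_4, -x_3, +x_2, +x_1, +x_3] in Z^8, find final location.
(11, -7, -5, 2, 8, 0, 9, 5)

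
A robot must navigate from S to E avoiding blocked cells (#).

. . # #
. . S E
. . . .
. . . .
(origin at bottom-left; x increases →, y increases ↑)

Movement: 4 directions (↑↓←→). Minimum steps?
1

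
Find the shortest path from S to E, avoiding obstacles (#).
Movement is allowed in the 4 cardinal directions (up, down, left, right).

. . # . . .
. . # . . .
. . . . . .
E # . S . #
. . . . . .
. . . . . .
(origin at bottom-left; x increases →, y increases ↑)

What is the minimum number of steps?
5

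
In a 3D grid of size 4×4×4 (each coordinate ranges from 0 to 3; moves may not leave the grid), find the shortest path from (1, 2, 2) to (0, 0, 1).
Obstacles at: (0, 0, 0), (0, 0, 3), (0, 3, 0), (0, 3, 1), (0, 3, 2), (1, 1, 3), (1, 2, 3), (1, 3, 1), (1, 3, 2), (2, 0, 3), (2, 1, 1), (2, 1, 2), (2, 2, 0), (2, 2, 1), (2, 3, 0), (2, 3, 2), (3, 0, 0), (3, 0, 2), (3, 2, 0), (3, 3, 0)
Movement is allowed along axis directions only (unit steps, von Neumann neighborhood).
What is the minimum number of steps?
4
(one shortest path: (1, 2, 2) → (0, 2, 2) → (0, 1, 2) → (0, 0, 2) → (0, 0, 1))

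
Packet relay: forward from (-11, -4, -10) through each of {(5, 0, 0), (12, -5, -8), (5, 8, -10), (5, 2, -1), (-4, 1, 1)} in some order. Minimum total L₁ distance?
74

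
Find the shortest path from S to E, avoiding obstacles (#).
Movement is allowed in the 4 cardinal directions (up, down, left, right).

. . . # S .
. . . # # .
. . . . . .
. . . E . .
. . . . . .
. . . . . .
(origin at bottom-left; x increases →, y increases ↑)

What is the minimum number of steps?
6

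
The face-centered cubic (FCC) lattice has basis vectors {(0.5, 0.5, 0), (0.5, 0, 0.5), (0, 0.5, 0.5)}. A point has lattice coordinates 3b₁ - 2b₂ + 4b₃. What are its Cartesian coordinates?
(0.5, 3.5, 1)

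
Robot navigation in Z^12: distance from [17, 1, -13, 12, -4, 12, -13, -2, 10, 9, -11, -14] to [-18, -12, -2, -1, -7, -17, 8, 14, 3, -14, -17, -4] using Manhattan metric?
187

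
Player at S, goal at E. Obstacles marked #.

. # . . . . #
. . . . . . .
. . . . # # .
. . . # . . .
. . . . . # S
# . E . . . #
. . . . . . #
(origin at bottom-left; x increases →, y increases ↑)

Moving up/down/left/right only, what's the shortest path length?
7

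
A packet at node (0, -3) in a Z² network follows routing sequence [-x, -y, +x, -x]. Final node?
(-1, -4)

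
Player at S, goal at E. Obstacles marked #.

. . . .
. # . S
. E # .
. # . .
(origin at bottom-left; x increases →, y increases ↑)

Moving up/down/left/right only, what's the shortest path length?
7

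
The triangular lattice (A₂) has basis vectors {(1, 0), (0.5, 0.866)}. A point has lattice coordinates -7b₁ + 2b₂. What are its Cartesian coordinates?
(-6, 1.732)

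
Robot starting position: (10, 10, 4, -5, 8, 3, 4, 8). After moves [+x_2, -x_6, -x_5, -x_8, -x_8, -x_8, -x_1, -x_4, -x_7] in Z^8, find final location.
(9, 11, 4, -6, 7, 2, 3, 5)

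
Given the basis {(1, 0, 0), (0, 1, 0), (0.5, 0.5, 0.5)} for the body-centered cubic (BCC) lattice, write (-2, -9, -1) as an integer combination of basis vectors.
-b₁ - 8b₂ - 2b₃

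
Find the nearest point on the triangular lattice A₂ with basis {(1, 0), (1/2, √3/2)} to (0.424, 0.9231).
(0.5, 0.866)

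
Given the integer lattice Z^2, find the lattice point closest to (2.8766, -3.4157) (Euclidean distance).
(3, -3)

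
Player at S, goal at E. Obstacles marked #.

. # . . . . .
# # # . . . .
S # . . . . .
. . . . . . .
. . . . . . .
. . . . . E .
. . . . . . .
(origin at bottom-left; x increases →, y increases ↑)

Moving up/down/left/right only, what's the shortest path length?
8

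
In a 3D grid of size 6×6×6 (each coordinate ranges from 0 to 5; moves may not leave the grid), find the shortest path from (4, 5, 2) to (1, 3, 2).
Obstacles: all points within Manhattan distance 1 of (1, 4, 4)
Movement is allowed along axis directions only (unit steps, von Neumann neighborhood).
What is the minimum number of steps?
5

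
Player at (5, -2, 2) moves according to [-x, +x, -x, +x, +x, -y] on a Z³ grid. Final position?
(6, -3, 2)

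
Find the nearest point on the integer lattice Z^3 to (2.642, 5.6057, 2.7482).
(3, 6, 3)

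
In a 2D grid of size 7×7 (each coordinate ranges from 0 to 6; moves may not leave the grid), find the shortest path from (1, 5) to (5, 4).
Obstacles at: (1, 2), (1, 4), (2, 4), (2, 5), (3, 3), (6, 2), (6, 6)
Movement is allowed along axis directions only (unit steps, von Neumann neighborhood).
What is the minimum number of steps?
7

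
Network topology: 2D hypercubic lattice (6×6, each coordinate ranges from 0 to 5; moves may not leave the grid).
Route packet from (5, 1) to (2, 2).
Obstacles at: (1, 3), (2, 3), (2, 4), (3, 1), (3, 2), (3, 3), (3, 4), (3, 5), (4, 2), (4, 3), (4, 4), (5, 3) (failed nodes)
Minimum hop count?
6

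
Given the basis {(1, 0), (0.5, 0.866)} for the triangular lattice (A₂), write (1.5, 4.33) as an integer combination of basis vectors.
-b₁ + 5b₂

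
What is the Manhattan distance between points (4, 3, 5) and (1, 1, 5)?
5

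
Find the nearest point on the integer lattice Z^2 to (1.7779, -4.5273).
(2, -5)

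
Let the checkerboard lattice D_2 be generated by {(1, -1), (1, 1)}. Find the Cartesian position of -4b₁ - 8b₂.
(-12, -4)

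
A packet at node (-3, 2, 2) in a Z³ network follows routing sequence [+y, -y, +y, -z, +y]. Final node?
(-3, 4, 1)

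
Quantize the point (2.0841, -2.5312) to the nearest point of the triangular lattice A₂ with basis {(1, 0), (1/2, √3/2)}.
(2.5, -2.598)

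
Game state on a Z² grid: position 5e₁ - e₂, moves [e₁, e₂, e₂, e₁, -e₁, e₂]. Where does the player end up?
(6, 2)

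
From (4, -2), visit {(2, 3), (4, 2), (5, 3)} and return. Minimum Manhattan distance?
16
(one optimal route: (4, -2) → (2, 3) → (5, 3) → (4, 2) → (4, -2))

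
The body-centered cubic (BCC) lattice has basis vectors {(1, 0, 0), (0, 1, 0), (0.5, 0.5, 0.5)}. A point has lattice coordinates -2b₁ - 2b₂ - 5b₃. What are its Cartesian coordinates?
(-4.5, -4.5, -2.5)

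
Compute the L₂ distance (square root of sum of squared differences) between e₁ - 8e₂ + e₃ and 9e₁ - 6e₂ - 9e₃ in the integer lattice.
12.9615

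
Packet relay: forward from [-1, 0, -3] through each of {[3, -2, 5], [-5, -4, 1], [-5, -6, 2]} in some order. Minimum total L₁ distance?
30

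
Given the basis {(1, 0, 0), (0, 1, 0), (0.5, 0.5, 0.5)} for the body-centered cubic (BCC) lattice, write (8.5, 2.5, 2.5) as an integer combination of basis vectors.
6b₁ + 5b₃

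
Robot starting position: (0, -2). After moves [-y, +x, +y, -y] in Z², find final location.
(1, -3)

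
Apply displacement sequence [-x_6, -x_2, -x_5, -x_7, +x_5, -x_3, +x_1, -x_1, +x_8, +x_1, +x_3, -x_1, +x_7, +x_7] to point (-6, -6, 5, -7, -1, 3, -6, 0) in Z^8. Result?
(-6, -7, 5, -7, -1, 2, -5, 1)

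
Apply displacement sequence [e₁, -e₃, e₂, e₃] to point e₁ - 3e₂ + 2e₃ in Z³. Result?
(2, -2, 2)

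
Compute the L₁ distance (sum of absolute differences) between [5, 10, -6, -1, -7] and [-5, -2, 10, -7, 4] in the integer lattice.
55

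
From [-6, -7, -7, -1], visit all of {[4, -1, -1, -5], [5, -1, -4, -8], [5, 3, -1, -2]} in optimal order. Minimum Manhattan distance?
42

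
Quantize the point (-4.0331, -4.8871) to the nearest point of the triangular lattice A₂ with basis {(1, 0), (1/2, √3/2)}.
(-4, -5.196)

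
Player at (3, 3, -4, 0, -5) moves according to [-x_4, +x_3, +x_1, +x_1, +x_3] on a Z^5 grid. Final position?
(5, 3, -2, -1, -5)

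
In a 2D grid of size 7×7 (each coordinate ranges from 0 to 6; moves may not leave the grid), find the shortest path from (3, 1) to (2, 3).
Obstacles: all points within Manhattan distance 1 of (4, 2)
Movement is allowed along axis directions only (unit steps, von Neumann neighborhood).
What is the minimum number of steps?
3
(one shortest path: (3, 1) → (2, 1) → (2, 2) → (2, 3))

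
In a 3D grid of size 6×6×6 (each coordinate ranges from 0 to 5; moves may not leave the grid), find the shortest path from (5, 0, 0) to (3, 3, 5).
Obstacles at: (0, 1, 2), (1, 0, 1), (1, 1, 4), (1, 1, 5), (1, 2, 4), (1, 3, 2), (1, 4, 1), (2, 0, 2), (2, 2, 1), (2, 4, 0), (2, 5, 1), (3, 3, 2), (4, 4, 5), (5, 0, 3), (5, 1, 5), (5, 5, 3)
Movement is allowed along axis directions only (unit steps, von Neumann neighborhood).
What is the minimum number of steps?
10
(one shortest path: (5, 0, 0) → (4, 0, 0) → (3, 0, 0) → (3, 1, 0) → (3, 2, 0) → (3, 2, 1) → (3, 2, 2) → (3, 2, 3) → (3, 3, 3) → (3, 3, 4) → (3, 3, 5))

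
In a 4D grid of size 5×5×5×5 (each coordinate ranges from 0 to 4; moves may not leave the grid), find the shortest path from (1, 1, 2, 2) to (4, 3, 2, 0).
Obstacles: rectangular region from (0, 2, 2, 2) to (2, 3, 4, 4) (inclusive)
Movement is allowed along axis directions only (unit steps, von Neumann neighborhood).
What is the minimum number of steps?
7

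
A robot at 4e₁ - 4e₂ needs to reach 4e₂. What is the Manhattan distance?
12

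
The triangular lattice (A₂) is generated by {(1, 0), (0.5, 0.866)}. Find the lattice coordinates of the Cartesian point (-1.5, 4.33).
-4b₁ + 5b₂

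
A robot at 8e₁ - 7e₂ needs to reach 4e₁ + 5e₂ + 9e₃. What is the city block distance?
25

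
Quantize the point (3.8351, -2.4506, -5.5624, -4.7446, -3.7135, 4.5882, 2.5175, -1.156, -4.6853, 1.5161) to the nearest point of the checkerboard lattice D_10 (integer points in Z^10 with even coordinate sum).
(4, -2, -6, -5, -4, 5, 3, -1, -5, 1)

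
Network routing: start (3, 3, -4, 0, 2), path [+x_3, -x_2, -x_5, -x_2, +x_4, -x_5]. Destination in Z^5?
(3, 1, -3, 1, 0)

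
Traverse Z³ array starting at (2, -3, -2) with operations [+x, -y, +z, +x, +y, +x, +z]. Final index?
(5, -3, 0)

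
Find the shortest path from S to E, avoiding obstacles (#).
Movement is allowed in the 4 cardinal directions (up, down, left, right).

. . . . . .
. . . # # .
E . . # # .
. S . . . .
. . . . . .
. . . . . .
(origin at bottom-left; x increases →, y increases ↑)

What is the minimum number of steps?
2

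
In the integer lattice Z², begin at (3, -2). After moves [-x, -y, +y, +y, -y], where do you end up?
(2, -2)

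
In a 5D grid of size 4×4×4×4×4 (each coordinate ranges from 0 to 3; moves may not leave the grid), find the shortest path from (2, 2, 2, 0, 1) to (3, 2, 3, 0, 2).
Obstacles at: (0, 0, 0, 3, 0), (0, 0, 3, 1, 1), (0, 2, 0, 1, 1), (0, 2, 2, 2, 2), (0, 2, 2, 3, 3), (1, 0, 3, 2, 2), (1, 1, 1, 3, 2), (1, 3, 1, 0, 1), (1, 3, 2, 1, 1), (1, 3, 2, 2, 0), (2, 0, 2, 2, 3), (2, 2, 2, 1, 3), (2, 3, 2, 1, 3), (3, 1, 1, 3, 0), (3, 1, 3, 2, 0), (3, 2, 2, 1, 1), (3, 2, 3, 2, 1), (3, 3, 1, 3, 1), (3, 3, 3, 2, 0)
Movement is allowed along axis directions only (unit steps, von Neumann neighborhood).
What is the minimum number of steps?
3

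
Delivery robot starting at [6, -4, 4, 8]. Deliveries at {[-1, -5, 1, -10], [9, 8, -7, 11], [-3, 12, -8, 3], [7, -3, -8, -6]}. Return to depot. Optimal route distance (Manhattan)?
140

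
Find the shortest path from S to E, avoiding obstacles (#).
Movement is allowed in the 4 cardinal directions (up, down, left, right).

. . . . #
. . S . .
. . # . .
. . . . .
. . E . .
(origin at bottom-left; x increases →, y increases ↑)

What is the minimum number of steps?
5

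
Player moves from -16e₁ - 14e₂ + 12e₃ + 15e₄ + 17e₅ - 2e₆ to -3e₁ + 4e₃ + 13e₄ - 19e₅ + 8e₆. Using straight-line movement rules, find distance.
42.7668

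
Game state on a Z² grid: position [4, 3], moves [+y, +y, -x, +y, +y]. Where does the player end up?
(3, 7)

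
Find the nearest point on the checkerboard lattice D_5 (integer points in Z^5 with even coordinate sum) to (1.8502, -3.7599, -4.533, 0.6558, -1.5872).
(2, -4, -5, 1, -2)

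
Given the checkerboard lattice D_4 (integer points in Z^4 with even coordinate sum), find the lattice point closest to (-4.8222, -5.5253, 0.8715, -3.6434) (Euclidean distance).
(-5, -6, 1, -4)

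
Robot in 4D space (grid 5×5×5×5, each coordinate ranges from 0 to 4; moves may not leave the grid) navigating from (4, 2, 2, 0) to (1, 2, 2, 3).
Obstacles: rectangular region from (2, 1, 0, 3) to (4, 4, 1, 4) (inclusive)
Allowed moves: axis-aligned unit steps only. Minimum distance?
6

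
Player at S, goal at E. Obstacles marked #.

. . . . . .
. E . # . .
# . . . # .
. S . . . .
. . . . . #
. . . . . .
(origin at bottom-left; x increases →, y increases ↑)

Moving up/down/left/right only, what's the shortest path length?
2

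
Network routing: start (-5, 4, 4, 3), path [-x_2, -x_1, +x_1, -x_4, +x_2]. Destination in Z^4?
(-5, 4, 4, 2)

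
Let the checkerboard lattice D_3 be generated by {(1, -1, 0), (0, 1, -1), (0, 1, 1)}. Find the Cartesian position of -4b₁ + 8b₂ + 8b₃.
(-4, 20, 0)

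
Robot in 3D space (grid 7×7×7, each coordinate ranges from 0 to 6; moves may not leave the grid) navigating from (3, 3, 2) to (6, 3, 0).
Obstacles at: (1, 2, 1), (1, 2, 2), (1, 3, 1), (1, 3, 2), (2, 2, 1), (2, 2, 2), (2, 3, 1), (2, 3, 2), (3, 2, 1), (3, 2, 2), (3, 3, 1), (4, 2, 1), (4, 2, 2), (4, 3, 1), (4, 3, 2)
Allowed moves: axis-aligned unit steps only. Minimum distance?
7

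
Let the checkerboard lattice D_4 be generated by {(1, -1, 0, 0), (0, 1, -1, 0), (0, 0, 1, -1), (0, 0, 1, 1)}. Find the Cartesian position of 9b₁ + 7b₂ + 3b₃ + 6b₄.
(9, -2, 2, 3)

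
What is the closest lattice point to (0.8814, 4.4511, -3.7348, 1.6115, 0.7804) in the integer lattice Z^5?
(1, 4, -4, 2, 1)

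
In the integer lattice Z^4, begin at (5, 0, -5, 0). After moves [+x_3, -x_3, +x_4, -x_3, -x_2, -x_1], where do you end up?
(4, -1, -6, 1)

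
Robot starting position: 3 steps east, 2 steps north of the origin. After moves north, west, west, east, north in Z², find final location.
(2, 4)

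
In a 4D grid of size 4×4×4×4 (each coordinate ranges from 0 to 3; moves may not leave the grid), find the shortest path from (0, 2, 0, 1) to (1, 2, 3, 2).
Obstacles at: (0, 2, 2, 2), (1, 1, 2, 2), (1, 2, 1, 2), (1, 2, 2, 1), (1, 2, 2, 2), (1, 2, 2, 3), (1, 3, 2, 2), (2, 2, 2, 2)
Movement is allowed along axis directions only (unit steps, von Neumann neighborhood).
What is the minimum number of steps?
5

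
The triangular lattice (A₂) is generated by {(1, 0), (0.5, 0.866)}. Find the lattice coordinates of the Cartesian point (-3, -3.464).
-b₁ - 4b₂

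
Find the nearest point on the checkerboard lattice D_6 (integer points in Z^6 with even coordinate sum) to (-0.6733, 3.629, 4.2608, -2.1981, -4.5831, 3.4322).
(-1, 4, 4, -2, -5, 4)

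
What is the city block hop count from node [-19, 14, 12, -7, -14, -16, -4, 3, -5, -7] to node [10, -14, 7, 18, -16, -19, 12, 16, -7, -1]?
129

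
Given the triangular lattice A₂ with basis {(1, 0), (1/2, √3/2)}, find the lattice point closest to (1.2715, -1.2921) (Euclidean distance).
(1.5, -0.866)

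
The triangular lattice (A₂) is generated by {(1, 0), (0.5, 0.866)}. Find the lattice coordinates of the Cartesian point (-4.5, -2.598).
-3b₁ - 3b₂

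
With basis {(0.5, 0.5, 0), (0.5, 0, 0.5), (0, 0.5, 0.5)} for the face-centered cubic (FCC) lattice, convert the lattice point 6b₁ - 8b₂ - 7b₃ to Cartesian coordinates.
(-1, -0.5, -7.5)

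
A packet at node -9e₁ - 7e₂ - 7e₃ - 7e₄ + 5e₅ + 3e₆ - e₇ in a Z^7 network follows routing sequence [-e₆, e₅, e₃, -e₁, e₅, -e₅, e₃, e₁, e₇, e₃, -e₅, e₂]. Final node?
(-9, -6, -4, -7, 5, 2, 0)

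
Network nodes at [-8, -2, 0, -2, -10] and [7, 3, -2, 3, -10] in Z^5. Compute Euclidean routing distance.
16.7033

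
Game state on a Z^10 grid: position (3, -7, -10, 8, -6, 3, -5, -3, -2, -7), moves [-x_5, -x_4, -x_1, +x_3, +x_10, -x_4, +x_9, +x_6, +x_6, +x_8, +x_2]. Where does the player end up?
(2, -6, -9, 6, -7, 5, -5, -2, -1, -6)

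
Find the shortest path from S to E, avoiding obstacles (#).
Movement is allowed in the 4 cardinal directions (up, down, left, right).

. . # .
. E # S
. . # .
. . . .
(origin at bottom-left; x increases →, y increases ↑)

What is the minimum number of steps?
6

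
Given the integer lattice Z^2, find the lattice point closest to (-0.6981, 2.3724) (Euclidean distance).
(-1, 2)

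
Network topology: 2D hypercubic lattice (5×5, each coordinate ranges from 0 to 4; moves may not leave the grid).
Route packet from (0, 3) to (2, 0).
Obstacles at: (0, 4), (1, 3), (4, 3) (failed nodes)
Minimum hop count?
5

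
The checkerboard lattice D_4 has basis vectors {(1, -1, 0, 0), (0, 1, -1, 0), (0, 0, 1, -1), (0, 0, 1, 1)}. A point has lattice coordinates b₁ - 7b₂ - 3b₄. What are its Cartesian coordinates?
(1, -8, 4, -3)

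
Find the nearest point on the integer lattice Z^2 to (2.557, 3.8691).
(3, 4)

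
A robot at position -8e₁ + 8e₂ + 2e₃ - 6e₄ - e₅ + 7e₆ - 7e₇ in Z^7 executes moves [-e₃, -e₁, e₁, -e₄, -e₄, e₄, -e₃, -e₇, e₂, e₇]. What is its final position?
(-8, 9, 0, -7, -1, 7, -7)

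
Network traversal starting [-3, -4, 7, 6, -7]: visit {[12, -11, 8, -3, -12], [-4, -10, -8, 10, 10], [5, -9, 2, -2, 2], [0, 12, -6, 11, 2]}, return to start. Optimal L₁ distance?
190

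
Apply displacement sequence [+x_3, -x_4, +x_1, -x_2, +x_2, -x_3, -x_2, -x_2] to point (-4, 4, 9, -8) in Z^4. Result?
(-3, 2, 9, -9)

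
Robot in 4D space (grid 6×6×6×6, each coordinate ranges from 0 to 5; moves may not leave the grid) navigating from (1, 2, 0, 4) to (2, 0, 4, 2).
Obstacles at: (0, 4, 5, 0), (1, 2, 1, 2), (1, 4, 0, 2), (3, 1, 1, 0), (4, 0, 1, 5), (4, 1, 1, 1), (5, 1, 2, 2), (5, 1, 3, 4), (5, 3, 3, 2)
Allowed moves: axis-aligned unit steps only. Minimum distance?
9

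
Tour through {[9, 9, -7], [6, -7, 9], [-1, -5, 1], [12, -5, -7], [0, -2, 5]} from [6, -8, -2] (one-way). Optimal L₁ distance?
73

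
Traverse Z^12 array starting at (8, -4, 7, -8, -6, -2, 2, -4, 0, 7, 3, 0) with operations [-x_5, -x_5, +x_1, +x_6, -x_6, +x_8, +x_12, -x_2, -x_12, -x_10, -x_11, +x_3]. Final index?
(9, -5, 8, -8, -8, -2, 2, -3, 0, 6, 2, 0)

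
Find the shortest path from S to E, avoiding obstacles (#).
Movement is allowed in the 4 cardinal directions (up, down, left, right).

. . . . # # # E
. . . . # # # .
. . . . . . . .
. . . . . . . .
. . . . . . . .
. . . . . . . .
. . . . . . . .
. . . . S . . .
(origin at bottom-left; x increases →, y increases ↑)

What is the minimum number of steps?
10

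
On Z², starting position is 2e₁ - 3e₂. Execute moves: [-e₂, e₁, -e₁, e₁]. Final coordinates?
(3, -4)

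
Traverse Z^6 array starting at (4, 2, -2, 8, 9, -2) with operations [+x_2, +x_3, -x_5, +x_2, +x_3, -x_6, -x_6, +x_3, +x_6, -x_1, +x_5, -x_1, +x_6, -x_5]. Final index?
(2, 4, 1, 8, 8, -2)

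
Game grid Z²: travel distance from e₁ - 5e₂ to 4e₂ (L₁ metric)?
10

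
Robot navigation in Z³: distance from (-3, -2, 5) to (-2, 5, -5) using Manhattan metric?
18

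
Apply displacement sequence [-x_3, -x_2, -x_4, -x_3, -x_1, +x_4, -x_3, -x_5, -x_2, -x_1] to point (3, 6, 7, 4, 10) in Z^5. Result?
(1, 4, 4, 4, 9)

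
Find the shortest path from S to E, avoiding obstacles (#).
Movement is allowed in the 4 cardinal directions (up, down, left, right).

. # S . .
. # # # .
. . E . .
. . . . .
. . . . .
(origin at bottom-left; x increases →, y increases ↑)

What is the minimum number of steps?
6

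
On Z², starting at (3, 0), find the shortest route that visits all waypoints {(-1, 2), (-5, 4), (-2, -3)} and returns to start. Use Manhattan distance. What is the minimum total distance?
30
(one optimal route: (3, 0) → (-1, 2) → (-5, 4) → (-2, -3) → (3, 0))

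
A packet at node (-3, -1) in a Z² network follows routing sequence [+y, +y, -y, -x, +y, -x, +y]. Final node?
(-5, 2)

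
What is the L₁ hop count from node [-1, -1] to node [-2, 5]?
7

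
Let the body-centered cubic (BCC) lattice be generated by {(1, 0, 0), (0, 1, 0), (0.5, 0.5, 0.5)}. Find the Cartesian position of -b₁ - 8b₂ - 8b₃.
(-5, -12, -4)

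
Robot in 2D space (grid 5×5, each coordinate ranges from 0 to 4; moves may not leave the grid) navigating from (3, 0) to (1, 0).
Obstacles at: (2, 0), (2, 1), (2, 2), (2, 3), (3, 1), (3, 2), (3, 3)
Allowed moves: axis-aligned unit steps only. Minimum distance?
12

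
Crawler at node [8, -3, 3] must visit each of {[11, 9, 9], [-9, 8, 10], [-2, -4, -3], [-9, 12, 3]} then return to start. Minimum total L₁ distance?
100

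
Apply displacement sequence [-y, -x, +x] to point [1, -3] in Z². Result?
(1, -4)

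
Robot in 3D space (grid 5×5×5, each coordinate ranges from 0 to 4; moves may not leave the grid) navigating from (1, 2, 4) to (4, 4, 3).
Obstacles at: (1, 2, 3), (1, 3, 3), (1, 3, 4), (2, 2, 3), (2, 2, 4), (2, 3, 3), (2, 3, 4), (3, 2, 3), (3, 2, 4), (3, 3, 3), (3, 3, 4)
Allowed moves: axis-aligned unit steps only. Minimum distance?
8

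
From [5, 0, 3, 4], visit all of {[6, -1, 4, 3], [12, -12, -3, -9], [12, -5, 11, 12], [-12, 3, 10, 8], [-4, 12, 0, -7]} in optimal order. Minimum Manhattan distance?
154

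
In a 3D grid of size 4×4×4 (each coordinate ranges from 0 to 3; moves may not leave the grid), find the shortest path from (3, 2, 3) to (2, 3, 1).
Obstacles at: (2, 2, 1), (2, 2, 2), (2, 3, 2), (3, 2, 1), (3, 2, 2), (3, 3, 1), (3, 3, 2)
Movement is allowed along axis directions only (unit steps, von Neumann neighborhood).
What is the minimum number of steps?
6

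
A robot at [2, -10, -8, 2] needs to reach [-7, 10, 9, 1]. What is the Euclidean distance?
27.7669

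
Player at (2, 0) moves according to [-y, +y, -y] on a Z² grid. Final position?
(2, -1)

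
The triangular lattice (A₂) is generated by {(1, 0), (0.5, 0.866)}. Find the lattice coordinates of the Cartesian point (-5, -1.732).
-4b₁ - 2b₂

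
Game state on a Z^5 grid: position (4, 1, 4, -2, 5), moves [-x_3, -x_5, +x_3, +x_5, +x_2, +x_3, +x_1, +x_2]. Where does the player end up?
(5, 3, 5, -2, 5)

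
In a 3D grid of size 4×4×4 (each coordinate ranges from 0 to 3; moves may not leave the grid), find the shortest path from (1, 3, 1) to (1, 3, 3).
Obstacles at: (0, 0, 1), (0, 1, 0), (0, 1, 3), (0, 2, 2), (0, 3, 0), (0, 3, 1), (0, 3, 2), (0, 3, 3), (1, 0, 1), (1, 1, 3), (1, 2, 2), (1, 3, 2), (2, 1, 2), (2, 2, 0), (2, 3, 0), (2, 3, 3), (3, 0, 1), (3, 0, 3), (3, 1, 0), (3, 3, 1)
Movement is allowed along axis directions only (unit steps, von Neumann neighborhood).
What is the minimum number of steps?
6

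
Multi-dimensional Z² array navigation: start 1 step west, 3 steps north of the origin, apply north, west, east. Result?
(-1, 4)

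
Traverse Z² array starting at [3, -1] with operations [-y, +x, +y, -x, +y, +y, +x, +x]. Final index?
(5, 1)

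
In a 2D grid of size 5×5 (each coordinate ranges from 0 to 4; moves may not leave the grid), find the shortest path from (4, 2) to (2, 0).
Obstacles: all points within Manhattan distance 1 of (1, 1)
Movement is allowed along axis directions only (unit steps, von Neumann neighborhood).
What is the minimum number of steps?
4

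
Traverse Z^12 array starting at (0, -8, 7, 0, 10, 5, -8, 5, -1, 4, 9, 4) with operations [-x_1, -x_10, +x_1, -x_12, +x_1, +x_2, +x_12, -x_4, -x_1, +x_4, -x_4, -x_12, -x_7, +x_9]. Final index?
(0, -7, 7, -1, 10, 5, -9, 5, 0, 3, 9, 3)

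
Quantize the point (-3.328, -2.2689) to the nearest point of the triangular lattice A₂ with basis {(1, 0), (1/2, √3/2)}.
(-3.5, -2.598)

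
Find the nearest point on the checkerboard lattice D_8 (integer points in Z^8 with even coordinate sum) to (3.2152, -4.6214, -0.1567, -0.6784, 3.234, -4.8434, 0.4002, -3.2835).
(3, -5, 0, -1, 3, -5, 0, -3)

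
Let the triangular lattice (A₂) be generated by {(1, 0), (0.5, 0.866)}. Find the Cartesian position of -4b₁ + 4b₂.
(-2, 3.464)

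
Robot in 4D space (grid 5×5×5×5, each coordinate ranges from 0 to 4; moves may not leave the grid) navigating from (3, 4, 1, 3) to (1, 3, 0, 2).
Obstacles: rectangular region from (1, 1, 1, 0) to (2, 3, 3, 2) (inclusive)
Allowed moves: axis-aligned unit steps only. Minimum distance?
5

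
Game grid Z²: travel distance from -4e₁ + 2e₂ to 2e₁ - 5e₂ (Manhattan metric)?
13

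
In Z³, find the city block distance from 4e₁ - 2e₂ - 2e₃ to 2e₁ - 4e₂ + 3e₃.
9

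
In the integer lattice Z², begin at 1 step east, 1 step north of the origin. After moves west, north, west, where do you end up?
(-1, 2)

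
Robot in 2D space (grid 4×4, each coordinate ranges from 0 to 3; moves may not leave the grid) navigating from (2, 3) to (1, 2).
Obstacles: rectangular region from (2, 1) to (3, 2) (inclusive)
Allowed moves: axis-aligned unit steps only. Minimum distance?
2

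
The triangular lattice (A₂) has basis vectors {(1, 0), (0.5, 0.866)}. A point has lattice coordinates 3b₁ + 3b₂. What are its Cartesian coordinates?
(4.5, 2.598)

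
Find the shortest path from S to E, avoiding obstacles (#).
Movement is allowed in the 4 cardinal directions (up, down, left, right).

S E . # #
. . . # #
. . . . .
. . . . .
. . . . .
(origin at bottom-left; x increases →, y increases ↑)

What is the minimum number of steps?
1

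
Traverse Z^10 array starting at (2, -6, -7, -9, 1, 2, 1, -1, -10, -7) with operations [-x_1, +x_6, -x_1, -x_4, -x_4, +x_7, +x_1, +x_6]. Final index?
(1, -6, -7, -11, 1, 4, 2, -1, -10, -7)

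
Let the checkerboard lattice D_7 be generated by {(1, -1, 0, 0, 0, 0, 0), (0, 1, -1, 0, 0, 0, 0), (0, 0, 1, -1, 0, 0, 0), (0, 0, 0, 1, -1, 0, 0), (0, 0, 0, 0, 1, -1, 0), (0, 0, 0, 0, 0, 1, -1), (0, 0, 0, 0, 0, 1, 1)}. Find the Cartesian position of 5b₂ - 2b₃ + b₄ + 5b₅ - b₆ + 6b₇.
(0, 5, -7, 3, 4, 0, 7)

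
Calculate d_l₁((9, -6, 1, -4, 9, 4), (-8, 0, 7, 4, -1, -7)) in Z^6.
58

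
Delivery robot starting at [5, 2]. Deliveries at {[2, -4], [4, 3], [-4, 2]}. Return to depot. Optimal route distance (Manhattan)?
32
(one optimal route: (5, 2) → (2, -4) → (-4, 2) → (4, 3) → (5, 2))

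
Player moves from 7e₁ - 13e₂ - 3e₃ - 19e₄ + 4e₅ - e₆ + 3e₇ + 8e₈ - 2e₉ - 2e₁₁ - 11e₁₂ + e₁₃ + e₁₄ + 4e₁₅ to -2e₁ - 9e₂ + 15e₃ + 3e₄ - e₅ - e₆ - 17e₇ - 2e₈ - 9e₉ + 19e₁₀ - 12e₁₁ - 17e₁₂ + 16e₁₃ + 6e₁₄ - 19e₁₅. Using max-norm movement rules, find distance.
23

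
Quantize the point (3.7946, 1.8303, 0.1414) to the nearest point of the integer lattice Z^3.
(4, 2, 0)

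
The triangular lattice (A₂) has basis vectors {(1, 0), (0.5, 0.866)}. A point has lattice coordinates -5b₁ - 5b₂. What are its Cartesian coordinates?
(-7.5, -4.33)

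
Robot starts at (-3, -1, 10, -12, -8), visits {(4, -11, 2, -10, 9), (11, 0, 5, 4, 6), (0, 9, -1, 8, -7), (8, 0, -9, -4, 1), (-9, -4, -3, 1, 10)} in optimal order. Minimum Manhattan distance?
195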